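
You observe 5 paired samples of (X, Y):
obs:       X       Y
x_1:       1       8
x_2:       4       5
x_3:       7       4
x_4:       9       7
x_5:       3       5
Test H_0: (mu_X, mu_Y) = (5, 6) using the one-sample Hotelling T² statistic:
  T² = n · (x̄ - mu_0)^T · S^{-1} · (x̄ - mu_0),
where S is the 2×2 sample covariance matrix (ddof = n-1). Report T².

Step 1 — sample mean vector:
  mean(X) = (1 + 4 + 7 + 9 + 3) / 5 = 24/5 = 4.8
  mean(Y) = (8 + 5 + 4 + 7 + 5) / 5 = 29/5 = 5.8
  x̄ = (4.8, 5.8),  deviation x̄ - mu_0 = (4.8, 5.8) - (5, 6) = (-0.2, -0.2).

Step 2 — sample covariance matrix, S[i,j] = (1/(n-1)) · Σ_k (x_{k,i} - mean_i) · (x_{k,j} - mean_j), divisor n-1 = 4:
  S[X,X] = ((-3.8)·(-3.8) + (-0.8)·(-0.8) + (2.2)·(2.2) + (4.2)·(4.2) + (-1.8)·(-1.8)) / 4 = 40.8/4 = 10.2
  S[X,Y] = ((-3.8)·(2.2) + (-0.8)·(-0.8) + (2.2)·(-1.8) + (4.2)·(1.2) + (-1.8)·(-0.8)) / 4 = -5.2/4 = -1.3
  S[Y,Y] = ((2.2)·(2.2) + (-0.8)·(-0.8) + (-1.8)·(-1.8) + (1.2)·(1.2) + (-0.8)·(-0.8)) / 4 = 10.8/4 = 2.7
  S = [[10.2, -1.3],
 [-1.3, 2.7]].

Step 3 — invert S. det(S) = 10.2·2.7 - (-1.3)² = 25.85.
  S^{-1} = (1/det) · [[d, -b], [-b, a]] = [[0.1044, 0.0503],
 [0.0503, 0.3946]].

Step 4 — quadratic form (x̄ - mu_0)^T · S^{-1} · (x̄ - mu_0):
  S^{-1} · (x̄ - mu_0) = (-0.0309, -0.089),
  (x̄ - mu_0)^T · [...] = (-0.2)·(-0.0309) + (-0.2)·(-0.089) = 0.024.

Step 5 — scale by n: T² = 5 · 0.024 = 0.1199.

T² ≈ 0.1199


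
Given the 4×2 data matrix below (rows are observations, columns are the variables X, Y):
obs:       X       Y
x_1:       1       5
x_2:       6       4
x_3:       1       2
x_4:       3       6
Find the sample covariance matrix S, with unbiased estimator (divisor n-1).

Step 1 — column means:
  mean(X) = (1 + 6 + 1 + 3) / 4 = 11/4 = 2.75
  mean(Y) = (5 + 4 + 2 + 6) / 4 = 17/4 = 4.25

Step 2 — sample covariance S[i,j] = (1/(n-1)) · Σ_k (x_{k,i} - mean_i) · (x_{k,j} - mean_j), with n-1 = 3.
  S[X,X] = ((-1.75)·(-1.75) + (3.25)·(3.25) + (-1.75)·(-1.75) + (0.25)·(0.25)) / 3 = 16.75/3 = 5.5833
  S[X,Y] = ((-1.75)·(0.75) + (3.25)·(-0.25) + (-1.75)·(-2.25) + (0.25)·(1.75)) / 3 = 2.25/3 = 0.75
  S[Y,Y] = ((0.75)·(0.75) + (-0.25)·(-0.25) + (-2.25)·(-2.25) + (1.75)·(1.75)) / 3 = 8.75/3 = 2.9167

S is symmetric (S[j,i] = S[i,j]). Assembling:

S = [[5.5833, 0.75],
 [0.75, 2.9167]]


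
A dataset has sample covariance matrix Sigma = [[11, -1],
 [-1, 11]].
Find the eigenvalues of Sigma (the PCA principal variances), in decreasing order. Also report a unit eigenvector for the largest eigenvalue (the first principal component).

Step 1 — characteristic polynomial of 2×2 Sigma:
  det(Sigma - λI) = λ² - trace · λ + det = 0.
  trace = 11 + 11 = 22, det = 11·11 - (-1)² = 120.
Step 2 — discriminant:
  Δ = trace² - 4·det = 484 - 480 = 4.
Step 3 — eigenvalues:
  λ = (trace ± √Δ)/2 = (22 ± 2)/2,
  λ_1 = 12,  λ_2 = 10.

Step 4 — unit eigenvector for λ_1: solve (Sigma - λ_1 I)v = 0. First row:
  (11 - 12)·v_x + (-1)·v_y = 0, i.e. (-1)·v_x + (-1)·v_y = 0,
  so v ∝ (b, λ_1 - a) = (-1, 1); multiply by -1 so the first entry is positive: u = (1, -1).
  ||u|| = √((1)² + (-1)²) = √(2) ≈ 1.4142,
  v_1 = u/||u|| ≈ (0.7071, -0.7071) (||v_1|| = 1).

λ_1 = 12,  λ_2 = 10;  v_1 ≈ (0.7071, -0.7071)


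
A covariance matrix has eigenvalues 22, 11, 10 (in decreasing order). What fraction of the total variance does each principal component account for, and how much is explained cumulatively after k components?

Step 1 — total variance = trace(Sigma) = Σ λ_i = 22 + 11 + 10 = 43.

Step 2 — fraction explained by component i = λ_i / Σ λ:
  PC1: 22/43 = 0.5116
  PC2: 11/43 = 0.2558
  PC3: 10/43 = 0.2326

Step 3 — cumulative fraction after k components = (λ_1 + ... + λ_k) / Σ λ:
  k = 1: 22/43 = 0.5116
  k = 2: (22 + 11)/43 = 33/43 = 0.7674
  k = 3: (22 + 11 + 10)/43 = 43/43 = 1

Summary (fraction, with percent):

explained: PC1 0.5116 (51.16%), PC2 0.2558 (25.58%), PC3 0.2326 (23.26%);  cumulative: 0.5116, 0.7674, 1


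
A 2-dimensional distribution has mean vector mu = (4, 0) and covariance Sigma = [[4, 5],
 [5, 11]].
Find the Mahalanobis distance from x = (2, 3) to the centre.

Step 1 — centre the observation: (x - mu) = (-2, 3).

Step 2 — invert Sigma. det(Sigma) = 4·11 - (5)² = 19.
  Sigma^{-1} = (1/det) · [[d, -b], [-b, a]] = [[0.5789, -0.2632],
 [-0.2632, 0.2105]].

Step 3 — form the quadratic (x - mu)^T · Sigma^{-1} · (x - mu):
  Sigma^{-1} · (x - mu) = (-1.9474, 1.1579).
  (x - mu)^T · [Sigma^{-1} · (x - mu)] = (-2)·(-1.9474) + (3)·(1.1579) = 7.3684.

Step 4 — take square root: d = √(7.3684) ≈ 2.7145.

d(x, mu) = √(7.3684) ≈ 2.7145


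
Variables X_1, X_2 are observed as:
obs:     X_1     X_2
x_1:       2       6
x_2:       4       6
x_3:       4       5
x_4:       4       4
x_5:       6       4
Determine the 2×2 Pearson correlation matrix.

Step 1 — column means:
  mean(X_1) = (2 + 4 + 4 + 4 + 6) / 5 = 20/5 = 4
  mean(X_2) = (6 + 6 + 5 + 4 + 4) / 5 = 25/5 = 5

Step 2 — sample variances and covariances s[i,j] = (1/(n-1)) · Σ_k (x_{k,i} - mean_i) · (x_{k,j} - mean_j), with n-1 = 4:
  s[X_1,X_1] = ((-2)·(-2) + (0)·(0) + (0)·(0) + (0)·(0) + (2)·(2)) / 4 = 8/4 = 2
  s[X_1,X_2] = ((-2)·(1) + (0)·(1) + (0)·(0) + (0)·(-1) + (2)·(-1)) / 4 = -4/4 = -1
  s[X_2,X_2] = ((1)·(1) + (1)·(1) + (0)·(0) + (-1)·(-1) + (-1)·(-1)) / 4 = 4/4 = 1
  Sample standard deviations s_i = √(s[i,i]):
  s(X_1) = √(2) = 1.4142
  s(X_2) = √(1) = 1

Step 3 — r_{ij} = s_{ij} / (s_i · s_j):
  r[X_1,X_1] = 1 (diagonal).
  r[X_1,X_2] = -1 / (1.4142 · 1) = -1 / 1.4142 = -0.7071
  r[X_2,X_2] = 1 (diagonal).

R is symmetric with unit diagonal. Assembling:

R = [[1, -0.7071],
 [-0.7071, 1]]


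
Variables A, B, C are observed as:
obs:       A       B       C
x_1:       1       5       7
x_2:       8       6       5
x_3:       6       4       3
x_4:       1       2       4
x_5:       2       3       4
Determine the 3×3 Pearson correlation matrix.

Step 1 — column means:
  mean(A) = (1 + 8 + 6 + 1 + 2) / 5 = 18/5 = 3.6
  mean(B) = (5 + 6 + 4 + 2 + 3) / 5 = 20/5 = 4
  mean(C) = (7 + 5 + 3 + 4 + 4) / 5 = 23/5 = 4.6

Step 2 — sample variances and covariances s[i,j] = (1/(n-1)) · Σ_k (x_{k,i} - mean_i) · (x_{k,j} - mean_j), with n-1 = 4:
  s[A,A] = ((-2.6)·(-2.6) + (4.4)·(4.4) + (2.4)·(2.4) + (-2.6)·(-2.6) + (-1.6)·(-1.6)) / 4 = 41.2/4 = 10.3
  s[A,B] = ((-2.6)·(1) + (4.4)·(2) + (2.4)·(0) + (-2.6)·(-2) + (-1.6)·(-1)) / 4 = 13/4 = 3.25
  s[A,C] = ((-2.6)·(2.4) + (4.4)·(0.4) + (2.4)·(-1.6) + (-2.6)·(-0.6) + (-1.6)·(-0.6)) / 4 = -5.8/4 = -1.45
  s[B,B] = ((1)·(1) + (2)·(2) + (0)·(0) + (-2)·(-2) + (-1)·(-1)) / 4 = 10/4 = 2.5
  s[B,C] = ((1)·(2.4) + (2)·(0.4) + (0)·(-1.6) + (-2)·(-0.6) + (-1)·(-0.6)) / 4 = 5/4 = 1.25
  s[C,C] = ((2.4)·(2.4) + (0.4)·(0.4) + (-1.6)·(-1.6) + (-0.6)·(-0.6) + (-0.6)·(-0.6)) / 4 = 9.2/4 = 2.3
  Sample standard deviations s_i = √(s[i,i]):
  s(A) = √(10.3) = 3.2094
  s(B) = √(2.5) = 1.5811
  s(C) = √(2.3) = 1.5166

Step 3 — r_{ij} = s_{ij} / (s_i · s_j):
  r[A,A] = 1 (diagonal).
  r[A,B] = 3.25 / (3.2094 · 1.5811) = 3.25 / 5.0744 = 0.6405
  r[A,C] = -1.45 / (3.2094 · 1.5166) = -1.45 / 4.8672 = -0.2979
  r[B,B] = 1 (diagonal).
  r[B,C] = 1.25 / (1.5811 · 1.5166) = 1.25 / 2.3979 = 0.5213
  r[C,C] = 1 (diagonal).

R is symmetric with unit diagonal. Assembling:

R = [[1, 0.6405, -0.2979],
 [0.6405, 1, 0.5213],
 [-0.2979, 0.5213, 1]]


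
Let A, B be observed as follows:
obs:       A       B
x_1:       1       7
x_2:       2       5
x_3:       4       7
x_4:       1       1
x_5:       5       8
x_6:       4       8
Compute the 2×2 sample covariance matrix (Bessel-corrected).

Step 1 — column means:
  mean(A) = (1 + 2 + 4 + 1 + 5 + 4) / 6 = 17/6 = 2.8333
  mean(B) = (7 + 5 + 7 + 1 + 8 + 8) / 6 = 36/6 = 6

Step 2 — sample covariance S[i,j] = (1/(n-1)) · Σ_k (x_{k,i} - mean_i) · (x_{k,j} - mean_j), with n-1 = 5.
  S[A,A] = ((-1.8333)·(-1.8333) + (-0.8333)·(-0.8333) + (1.1667)·(1.1667) + (-1.8333)·(-1.8333) + (2.1667)·(2.1667) + (1.1667)·(1.1667)) / 5 = 14.8333/5 = 2.9667
  S[A,B] = ((-1.8333)·(1) + (-0.8333)·(-1) + (1.1667)·(1) + (-1.8333)·(-5) + (2.1667)·(2) + (1.1667)·(2)) / 5 = 16/5 = 3.2
  S[B,B] = ((1)·(1) + (-1)·(-1) + (1)·(1) + (-5)·(-5) + (2)·(2) + (2)·(2)) / 5 = 36/5 = 7.2

S is symmetric (S[j,i] = S[i,j]). Assembling:

S = [[2.9667, 3.2],
 [3.2, 7.2]]


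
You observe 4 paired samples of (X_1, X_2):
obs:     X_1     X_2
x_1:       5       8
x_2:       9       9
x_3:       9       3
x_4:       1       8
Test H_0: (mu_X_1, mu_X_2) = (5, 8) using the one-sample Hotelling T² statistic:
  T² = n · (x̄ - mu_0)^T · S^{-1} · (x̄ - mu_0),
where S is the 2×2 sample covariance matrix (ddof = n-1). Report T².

Step 1 — sample mean vector:
  mean(X_1) = (5 + 9 + 9 + 1) / 4 = 24/4 = 6
  mean(X_2) = (8 + 9 + 3 + 8) / 4 = 28/4 = 7
  x̄ = (6, 7),  deviation x̄ - mu_0 = (6, 7) - (5, 8) = (1, -1).

Step 2 — sample covariance matrix, S[i,j] = (1/(n-1)) · Σ_k (x_{k,i} - mean_i) · (x_{k,j} - mean_j), divisor n-1 = 3:
  S[X_1,X_1] = ((-1)·(-1) + (3)·(3) + (3)·(3) + (-5)·(-5)) / 3 = 44/3 = 14.6667
  S[X_1,X_2] = ((-1)·(1) + (3)·(2) + (3)·(-4) + (-5)·(1)) / 3 = -12/3 = -4
  S[X_2,X_2] = ((1)·(1) + (2)·(2) + (-4)·(-4) + (1)·(1)) / 3 = 22/3 = 7.3333
  S = [[14.6667, -4],
 [-4, 7.3333]].

Step 3 — invert S. det(S) = 14.6667·7.3333 - (-4)² = 91.5556.
  S^{-1} = (1/det) · [[d, -b], [-b, a]] = [[0.0801, 0.0437],
 [0.0437, 0.1602]].

Step 4 — quadratic form (x̄ - mu_0)^T · S^{-1} · (x̄ - mu_0):
  S^{-1} · (x̄ - mu_0) = (0.0364, -0.1165),
  (x̄ - mu_0)^T · [...] = (1)·(0.0364) + (-1)·(-0.1165) = 0.1529.

Step 5 — scale by n: T² = 4 · 0.1529 = 0.6117.

T² ≈ 0.6117


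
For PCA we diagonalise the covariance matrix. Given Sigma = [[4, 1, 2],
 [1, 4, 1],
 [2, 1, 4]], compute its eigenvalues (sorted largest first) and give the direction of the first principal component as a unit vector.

Step 1 — characteristic polynomial p(λ) = det(λI - Sigma) = λ³ - tr·λ² + c_1·λ - det, where tr = trace, c_1 = sum of the principal 2×2 minors, det = det(Sigma):
  tr = 4 + 4 + 4 = 12,
  c_1 = (4·4 - (1)²) + (4·4 - (2)²) + (4·4 - (1)²) = 15 + 12 + 15 = 42,
  det = 4·(4·4 - (1)²) - (1)·((1)·4 - (1)·(2)) + (2)·((1)·(1) - 4·(2)) = 4·(15) - (1)·(2) + (2)·(-7) = 44.
  So p(λ) = λ³ - 12λ² + 42λ - 44.
Step 2 — look for an integer root (rational root theorem: any rational root is an integer divisor of 44). Testing λ = 2:
  p(2) = 8 - 48 + 84 - 44 = 0  ✓
  Dividing out (λ - 2): p(λ) = (λ - 2)(λ² - 10λ + 22).
Step 3 — remaining eigenvalues from the quadratic λ² - 10λ + 22 = 0:
  Δ = 10² - 4·22 = 100 - 88 = 12,  λ = (10 ± √12)/2 = (10 ± 3.4641)/2 ≈ 6.7321 or 3.2679.
  Sorted: λ_1 = 6.7321,  λ_2 = 3.2679,  λ_3 = 2  (check: sum = 12 = tr ✓).

Step 4 — unit eigenvector for λ_1 ≈ 6.7321: v spans the null space of (Sigma - λ_1 I), whose rows are
  r_1 = (-2.7321, 1, 2),  r_2 = (1, -2.7321, 1),  r_3 = (2, 1, -2.7321).
  v is orthogonal to every row, so take v ∝ r_1 × r_2 = ((1)·(1) - (2)·(-2.7321), (2)·(1) - (-2.7321)·(1), (-2.7321)·(-2.7321) - (1)·(1)) ≈ (6.4641, 4.7321, 6.4641).
  Let u = (6.4641, 4.7321, 6.4641).
  ||u|| = √((6.4641)² + (4.7321)² + (6.4641)²) = √(105.9615) ≈ 10.2938,  v_1 = u/||u|| ≈ (0.628, 0.4597, 0.628) (||v_1|| = 1).

λ_1 = 6.7321,  λ_2 = 3.2679,  λ_3 = 2;  v_1 ≈ (0.628, 0.4597, 0.628)


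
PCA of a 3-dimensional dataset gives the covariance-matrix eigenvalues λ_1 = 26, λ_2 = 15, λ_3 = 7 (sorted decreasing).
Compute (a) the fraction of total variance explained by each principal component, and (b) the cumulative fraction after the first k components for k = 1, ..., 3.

Step 1 — total variance = trace(Sigma) = Σ λ_i = 26 + 15 + 7 = 48.

Step 2 — fraction explained by component i = λ_i / Σ λ:
  PC1: 26/48 = 0.5417
  PC2: 15/48 = 0.3125
  PC3: 7/48 = 0.1458

Step 3 — cumulative fraction after k components = (λ_1 + ... + λ_k) / Σ λ:
  k = 1: 26/48 = 0.5417
  k = 2: (26 + 15)/48 = 41/48 = 0.8542
  k = 3: (26 + 15 + 7)/48 = 48/48 = 1

Summary (fraction, with percent):

explained: PC1 0.5417 (54.17%), PC2 0.3125 (31.25%), PC3 0.1458 (14.58%);  cumulative: 0.5417, 0.8542, 1


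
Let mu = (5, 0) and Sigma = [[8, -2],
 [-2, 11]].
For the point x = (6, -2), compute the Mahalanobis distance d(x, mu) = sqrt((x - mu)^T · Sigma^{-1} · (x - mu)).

Step 1 — centre the observation: (x - mu) = (1, -2).

Step 2 — invert Sigma. det(Sigma) = 8·11 - (-2)² = 84.
  Sigma^{-1} = (1/det) · [[d, -b], [-b, a]] = [[0.131, 0.0238],
 [0.0238, 0.0952]].

Step 3 — form the quadratic (x - mu)^T · Sigma^{-1} · (x - mu):
  Sigma^{-1} · (x - mu) = (0.0833, -0.1667).
  (x - mu)^T · [Sigma^{-1} · (x - mu)] = (1)·(0.0833) + (-2)·(-0.1667) = 0.4167.

Step 4 — take square root: d = √(0.4167) ≈ 0.6455.

d(x, mu) = √(0.4167) ≈ 0.6455


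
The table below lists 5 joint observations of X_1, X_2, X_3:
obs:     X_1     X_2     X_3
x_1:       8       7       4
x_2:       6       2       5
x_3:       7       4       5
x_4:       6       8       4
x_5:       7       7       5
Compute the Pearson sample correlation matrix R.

Step 1 — column means:
  mean(X_1) = (8 + 6 + 7 + 6 + 7) / 5 = 34/5 = 6.8
  mean(X_2) = (7 + 2 + 4 + 8 + 7) / 5 = 28/5 = 5.6
  mean(X_3) = (4 + 5 + 5 + 4 + 5) / 5 = 23/5 = 4.6

Step 2 — sample variances and covariances s[i,j] = (1/(n-1)) · Σ_k (x_{k,i} - mean_i) · (x_{k,j} - mean_j), with n-1 = 4:
  s[X_1,X_1] = ((1.2)·(1.2) + (-0.8)·(-0.8) + (0.2)·(0.2) + (-0.8)·(-0.8) + (0.2)·(0.2)) / 4 = 2.8/4 = 0.7
  s[X_1,X_2] = ((1.2)·(1.4) + (-0.8)·(-3.6) + (0.2)·(-1.6) + (-0.8)·(2.4) + (0.2)·(1.4)) / 4 = 2.6/4 = 0.65
  s[X_1,X_3] = ((1.2)·(-0.6) + (-0.8)·(0.4) + (0.2)·(0.4) + (-0.8)·(-0.6) + (0.2)·(0.4)) / 4 = -0.4/4 = -0.1
  s[X_2,X_2] = ((1.4)·(1.4) + (-3.6)·(-3.6) + (-1.6)·(-1.6) + (2.4)·(2.4) + (1.4)·(1.4)) / 4 = 25.2/4 = 6.3
  s[X_2,X_3] = ((1.4)·(-0.6) + (-3.6)·(0.4) + (-1.6)·(0.4) + (2.4)·(-0.6) + (1.4)·(0.4)) / 4 = -3.8/4 = -0.95
  s[X_3,X_3] = ((-0.6)·(-0.6) + (0.4)·(0.4) + (0.4)·(0.4) + (-0.6)·(-0.6) + (0.4)·(0.4)) / 4 = 1.2/4 = 0.3
  Sample standard deviations s_i = √(s[i,i]):
  s(X_1) = √(0.7) = 0.8367
  s(X_2) = √(6.3) = 2.51
  s(X_3) = √(0.3) = 0.5477

Step 3 — r_{ij} = s_{ij} / (s_i · s_j):
  r[X_1,X_1] = 1 (diagonal).
  r[X_1,X_2] = 0.65 / (0.8367 · 2.51) = 0.65 / 2.1 = 0.3095
  r[X_1,X_3] = -0.1 / (0.8367 · 0.5477) = -0.1 / 0.4583 = -0.2182
  r[X_2,X_2] = 1 (diagonal).
  r[X_2,X_3] = -0.95 / (2.51 · 0.5477) = -0.95 / 1.3748 = -0.691
  r[X_3,X_3] = 1 (diagonal).

R is symmetric with unit diagonal. Assembling:

R = [[1, 0.3095, -0.2182],
 [0.3095, 1, -0.691],
 [-0.2182, -0.691, 1]]


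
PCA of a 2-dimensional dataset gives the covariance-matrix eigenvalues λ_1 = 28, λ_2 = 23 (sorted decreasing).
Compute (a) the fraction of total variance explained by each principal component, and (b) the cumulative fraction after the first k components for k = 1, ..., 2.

Step 1 — total variance = trace(Sigma) = Σ λ_i = 28 + 23 = 51.

Step 2 — fraction explained by component i = λ_i / Σ λ:
  PC1: 28/51 = 0.549
  PC2: 23/51 = 0.451

Step 3 — cumulative fraction after k components = (λ_1 + ... + λ_k) / Σ λ:
  k = 1: 28/51 = 0.549
  k = 2: (28 + 23)/51 = 51/51 = 1

Summary (fraction, with percent):

explained: PC1 0.549 (54.9%), PC2 0.451 (45.1%);  cumulative: 0.549, 1


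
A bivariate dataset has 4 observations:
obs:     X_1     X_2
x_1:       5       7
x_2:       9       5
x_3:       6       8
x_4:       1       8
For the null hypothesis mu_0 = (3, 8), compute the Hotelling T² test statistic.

Step 1 — sample mean vector:
  mean(X_1) = (5 + 9 + 6 + 1) / 4 = 21/4 = 5.25
  mean(X_2) = (7 + 5 + 8 + 8) / 4 = 28/4 = 7
  x̄ = (5.25, 7),  deviation x̄ - mu_0 = (5.25, 7) - (3, 8) = (2.25, -1).

Step 2 — sample covariance matrix, S[i,j] = (1/(n-1)) · Σ_k (x_{k,i} - mean_i) · (x_{k,j} - mean_j), divisor n-1 = 3:
  S[X_1,X_1] = ((-0.25)·(-0.25) + (3.75)·(3.75) + (0.75)·(0.75) + (-4.25)·(-4.25)) / 3 = 32.75/3 = 10.9167
  S[X_1,X_2] = ((-0.25)·(0) + (3.75)·(-2) + (0.75)·(1) + (-4.25)·(1)) / 3 = -11/3 = -3.6667
  S[X_2,X_2] = ((0)·(0) + (-2)·(-2) + (1)·(1) + (1)·(1)) / 3 = 6/3 = 2
  S = [[10.9167, -3.6667],
 [-3.6667, 2]].

Step 3 — invert S. det(S) = 10.9167·2 - (-3.6667)² = 8.3889.
  S^{-1} = (1/det) · [[d, -b], [-b, a]] = [[0.2384, 0.4371],
 [0.4371, 1.3013]].

Step 4 — quadratic form (x̄ - mu_0)^T · S^{-1} · (x̄ - mu_0):
  S^{-1} · (x̄ - mu_0) = (0.0993, -0.3179),
  (x̄ - mu_0)^T · [...] = (2.25)·(0.0993) + (-1)·(-0.3179) = 0.5414.

Step 5 — scale by n: T² = 4 · 0.5414 = 2.1656.

T² ≈ 2.1656


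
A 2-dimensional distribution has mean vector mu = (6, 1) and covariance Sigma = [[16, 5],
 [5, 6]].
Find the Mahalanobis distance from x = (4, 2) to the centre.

Step 1 — centre the observation: (x - mu) = (-2, 1).

Step 2 — invert Sigma. det(Sigma) = 16·6 - (5)² = 71.
  Sigma^{-1} = (1/det) · [[d, -b], [-b, a]] = [[0.0845, -0.0704],
 [-0.0704, 0.2254]].

Step 3 — form the quadratic (x - mu)^T · Sigma^{-1} · (x - mu):
  Sigma^{-1} · (x - mu) = (-0.2394, 0.3662).
  (x - mu)^T · [Sigma^{-1} · (x - mu)] = (-2)·(-0.2394) + (1)·(0.3662) = 0.8451.

Step 4 — take square root: d = √(0.8451) ≈ 0.9193.

d(x, mu) = √(0.8451) ≈ 0.9193


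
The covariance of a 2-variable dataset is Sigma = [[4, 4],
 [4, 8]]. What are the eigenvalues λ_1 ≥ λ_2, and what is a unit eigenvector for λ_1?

Step 1 — characteristic polynomial of 2×2 Sigma:
  det(Sigma - λI) = λ² - trace · λ + det = 0.
  trace = 4 + 8 = 12, det = 4·8 - (4)² = 16.
Step 2 — discriminant:
  Δ = trace² - 4·det = 144 - 64 = 80.
Step 3 — eigenvalues:
  λ = (trace ± √Δ)/2 = (12 ± 8.9443)/2,
  λ_1 = 10.4721,  λ_2 = 1.5279.

Step 4 — unit eigenvector for λ_1: solve (Sigma - λ_1 I)v = 0. First row:
  (4 - 10.4721)·v_x + (4)·v_y = 0, i.e. (-6.4721)·v_x + (4)·v_y = 0,
  so v ∝ (b, λ_1 - a) = (4, 6.4721) = u.
  ||u|| = √((4)² + (6.4721)²) = √(57.8885) ≈ 7.6085,
  v_1 = u/||u|| ≈ (0.5257, 0.8507) (||v_1|| = 1).

λ_1 = 10.4721,  λ_2 = 1.5279;  v_1 ≈ (0.5257, 0.8507)


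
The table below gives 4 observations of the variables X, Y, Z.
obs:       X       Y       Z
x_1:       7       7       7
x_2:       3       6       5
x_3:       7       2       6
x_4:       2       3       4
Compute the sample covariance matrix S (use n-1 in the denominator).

Step 1 — column means:
  mean(X) = (7 + 3 + 7 + 2) / 4 = 19/4 = 4.75
  mean(Y) = (7 + 6 + 2 + 3) / 4 = 18/4 = 4.5
  mean(Z) = (7 + 5 + 6 + 4) / 4 = 22/4 = 5.5

Step 2 — sample covariance S[i,j] = (1/(n-1)) · Σ_k (x_{k,i} - mean_i) · (x_{k,j} - mean_j), with n-1 = 3.
  S[X,X] = ((2.25)·(2.25) + (-1.75)·(-1.75) + (2.25)·(2.25) + (-2.75)·(-2.75)) / 3 = 20.75/3 = 6.9167
  S[X,Y] = ((2.25)·(2.5) + (-1.75)·(1.5) + (2.25)·(-2.5) + (-2.75)·(-1.5)) / 3 = 1.5/3 = 0.5
  S[X,Z] = ((2.25)·(1.5) + (-1.75)·(-0.5) + (2.25)·(0.5) + (-2.75)·(-1.5)) / 3 = 9.5/3 = 3.1667
  S[Y,Y] = ((2.5)·(2.5) + (1.5)·(1.5) + (-2.5)·(-2.5) + (-1.5)·(-1.5)) / 3 = 17/3 = 5.6667
  S[Y,Z] = ((2.5)·(1.5) + (1.5)·(-0.5) + (-2.5)·(0.5) + (-1.5)·(-1.5)) / 3 = 4/3 = 1.3333
  S[Z,Z] = ((1.5)·(1.5) + (-0.5)·(-0.5) + (0.5)·(0.5) + (-1.5)·(-1.5)) / 3 = 5/3 = 1.6667

S is symmetric (S[j,i] = S[i,j]). Assembling:

S = [[6.9167, 0.5, 3.1667],
 [0.5, 5.6667, 1.3333],
 [3.1667, 1.3333, 1.6667]]


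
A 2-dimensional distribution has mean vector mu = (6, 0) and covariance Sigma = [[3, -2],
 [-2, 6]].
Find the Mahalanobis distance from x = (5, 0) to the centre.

Step 1 — centre the observation: (x - mu) = (-1, 0).

Step 2 — invert Sigma. det(Sigma) = 3·6 - (-2)² = 14.
  Sigma^{-1} = (1/det) · [[d, -b], [-b, a]] = [[0.4286, 0.1429],
 [0.1429, 0.2143]].

Step 3 — form the quadratic (x - mu)^T · Sigma^{-1} · (x - mu):
  Sigma^{-1} · (x - mu) = (-0.4286, -0.1429).
  (x - mu)^T · [Sigma^{-1} · (x - mu)] = (-1)·(-0.4286) + (0)·(-0.1429) = 0.4286.

Step 4 — take square root: d = √(0.4286) ≈ 0.6547.

d(x, mu) = √(0.4286) ≈ 0.6547


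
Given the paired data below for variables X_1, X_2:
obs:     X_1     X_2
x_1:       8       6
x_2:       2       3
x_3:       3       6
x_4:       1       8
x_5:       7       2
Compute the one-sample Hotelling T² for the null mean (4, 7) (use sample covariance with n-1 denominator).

Step 1 — sample mean vector:
  mean(X_1) = (8 + 2 + 3 + 1 + 7) / 5 = 21/5 = 4.2
  mean(X_2) = (6 + 3 + 6 + 8 + 2) / 5 = 25/5 = 5
  x̄ = (4.2, 5),  deviation x̄ - mu_0 = (4.2, 5) - (4, 7) = (0.2, -2).

Step 2 — sample covariance matrix, S[i,j] = (1/(n-1)) · Σ_k (x_{k,i} - mean_i) · (x_{k,j} - mean_j), divisor n-1 = 4:
  S[X_1,X_1] = ((3.8)·(3.8) + (-2.2)·(-2.2) + (-1.2)·(-1.2) + (-3.2)·(-3.2) + (2.8)·(2.8)) / 4 = 38.8/4 = 9.7
  S[X_1,X_2] = ((3.8)·(1) + (-2.2)·(-2) + (-1.2)·(1) + (-3.2)·(3) + (2.8)·(-3)) / 4 = -11/4 = -2.75
  S[X_2,X_2] = ((1)·(1) + (-2)·(-2) + (1)·(1) + (3)·(3) + (-3)·(-3)) / 4 = 24/4 = 6
  S = [[9.7, -2.75],
 [-2.75, 6]].

Step 3 — invert S. det(S) = 9.7·6 - (-2.75)² = 50.6375.
  S^{-1} = (1/det) · [[d, -b], [-b, a]] = [[0.1185, 0.0543],
 [0.0543, 0.1916]].

Step 4 — quadratic form (x̄ - mu_0)^T · S^{-1} · (x̄ - mu_0):
  S^{-1} · (x̄ - mu_0) = (-0.0849, -0.3723),
  (x̄ - mu_0)^T · [...] = (0.2)·(-0.0849) + (-2)·(-0.3723) = 0.7275.

Step 5 — scale by n: T² = 5 · 0.7275 = 3.6376.

T² ≈ 3.6376


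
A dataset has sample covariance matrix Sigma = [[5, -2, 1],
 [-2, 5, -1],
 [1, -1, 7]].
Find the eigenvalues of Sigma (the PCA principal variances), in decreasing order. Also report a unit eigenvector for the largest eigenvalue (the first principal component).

Step 1 — characteristic polynomial p(λ) = det(λI - Sigma) = λ³ - tr·λ² + c_1·λ - det, where tr = trace, c_1 = sum of the principal 2×2 minors, det = det(Sigma):
  tr = 5 + 5 + 7 = 17,
  c_1 = (5·5 - (-2)²) + (5·7 - (1)²) + (5·7 - (-1)²) = 21 + 34 + 34 = 89,
  det = 5·(5·7 - (-1)²) - (-2)·((-2)·7 - (-1)·(1)) + (1)·((-2)·(-1) - 5·(1)) = 5·(34) - (-2)·(-13) + (1)·(-3) = 141.
  So p(λ) = λ³ - 17λ² + 89λ - 141.
Step 2 — look for an integer root (rational root theorem: any rational root is an integer divisor of 141). Testing λ = 3:
  p(3) = 27 - 153 + 267 - 141 = 0  ✓
  Dividing out (λ - 3): p(λ) = (λ - 3)(λ² - 14λ + 47).
Step 3 — remaining eigenvalues from the quadratic λ² - 14λ + 47 = 0:
  Δ = 14² - 4·47 = 196 - 188 = 8,  λ = (14 ± √8)/2 = (14 ± 2.8284)/2 ≈ 8.4142 or 5.5858.
  Sorted: λ_1 = 8.4142,  λ_2 = 5.5858,  λ_3 = 3  (check: sum = 17 = tr ✓).

Step 4 — unit eigenvector for λ_1 ≈ 8.4142: v spans the null space of (Sigma - λ_1 I), whose rows are
  r_1 = (-3.4142, -2, 1),  r_2 = (-2, -3.4142, -1),  r_3 = (1, -1, -1.4142).
  v is orthogonal to every row, so take v ∝ r_1 × r_2 = ((-2)·(-1) - (1)·(-3.4142), (1)·(-2) - (-3.4142)·(-1), (-3.4142)·(-3.4142) - (-2)·(-2)) ≈ (5.4142, -5.4142, 7.6569).
  Let u = (5.4142, -5.4142, 7.6569).
  ||u|| = √((5.4142)² + (-5.4142)² + (7.6569)²) = √(117.2548) ≈ 10.8284,  v_1 = u/||u|| ≈ (0.5, -0.5, 0.7071) (||v_1|| = 1).

λ_1 = 8.4142,  λ_2 = 5.5858,  λ_3 = 3;  v_1 ≈ (0.5, -0.5, 0.7071)


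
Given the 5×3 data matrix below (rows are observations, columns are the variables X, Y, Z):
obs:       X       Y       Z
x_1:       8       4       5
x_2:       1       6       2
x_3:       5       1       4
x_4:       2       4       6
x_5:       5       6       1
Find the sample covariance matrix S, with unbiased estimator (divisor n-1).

Step 1 — column means:
  mean(X) = (8 + 1 + 5 + 2 + 5) / 5 = 21/5 = 4.2
  mean(Y) = (4 + 6 + 1 + 4 + 6) / 5 = 21/5 = 4.2
  mean(Z) = (5 + 2 + 4 + 6 + 1) / 5 = 18/5 = 3.6

Step 2 — sample covariance S[i,j] = (1/(n-1)) · Σ_k (x_{k,i} - mean_i) · (x_{k,j} - mean_j), with n-1 = 4.
  S[X,X] = ((3.8)·(3.8) + (-3.2)·(-3.2) + (0.8)·(0.8) + (-2.2)·(-2.2) + (0.8)·(0.8)) / 4 = 30.8/4 = 7.7
  S[X,Y] = ((3.8)·(-0.2) + (-3.2)·(1.8) + (0.8)·(-3.2) + (-2.2)·(-0.2) + (0.8)·(1.8)) / 4 = -7.2/4 = -1.8
  S[X,Z] = ((3.8)·(1.4) + (-3.2)·(-1.6) + (0.8)·(0.4) + (-2.2)·(2.4) + (0.8)·(-2.6)) / 4 = 3.4/4 = 0.85
  S[Y,Y] = ((-0.2)·(-0.2) + (1.8)·(1.8) + (-3.2)·(-3.2) + (-0.2)·(-0.2) + (1.8)·(1.8)) / 4 = 16.8/4 = 4.2
  S[Y,Z] = ((-0.2)·(1.4) + (1.8)·(-1.6) + (-3.2)·(0.4) + (-0.2)·(2.4) + (1.8)·(-2.6)) / 4 = -9.6/4 = -2.4
  S[Z,Z] = ((1.4)·(1.4) + (-1.6)·(-1.6) + (0.4)·(0.4) + (2.4)·(2.4) + (-2.6)·(-2.6)) / 4 = 17.2/4 = 4.3

S is symmetric (S[j,i] = S[i,j]). Assembling:

S = [[7.7, -1.8, 0.85],
 [-1.8, 4.2, -2.4],
 [0.85, -2.4, 4.3]]


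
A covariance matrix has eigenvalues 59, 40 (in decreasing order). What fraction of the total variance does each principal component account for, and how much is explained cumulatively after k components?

Step 1 — total variance = trace(Sigma) = Σ λ_i = 59 + 40 = 99.

Step 2 — fraction explained by component i = λ_i / Σ λ:
  PC1: 59/99 = 0.596
  PC2: 40/99 = 0.404

Step 3 — cumulative fraction after k components = (λ_1 + ... + λ_k) / Σ λ:
  k = 1: 59/99 = 0.596
  k = 2: (59 + 40)/99 = 99/99 = 1

Summary (fraction, with percent):

explained: PC1 0.596 (59.6%), PC2 0.404 (40.4%);  cumulative: 0.596, 1


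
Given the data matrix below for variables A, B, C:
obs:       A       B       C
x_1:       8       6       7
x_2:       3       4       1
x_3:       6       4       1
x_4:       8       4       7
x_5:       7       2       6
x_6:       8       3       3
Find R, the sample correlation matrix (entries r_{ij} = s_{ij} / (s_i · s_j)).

Step 1 — column means:
  mean(A) = (8 + 3 + 6 + 8 + 7 + 8) / 6 = 40/6 = 6.6667
  mean(B) = (6 + 4 + 4 + 4 + 2 + 3) / 6 = 23/6 = 3.8333
  mean(C) = (7 + 1 + 1 + 7 + 6 + 3) / 6 = 25/6 = 4.1667

Step 2 — sample variances and covariances s[i,j] = (1/(n-1)) · Σ_k (x_{k,i} - mean_i) · (x_{k,j} - mean_j), with n-1 = 5:
  s[A,A] = ((1.3333)·(1.3333) + (-3.6667)·(-3.6667) + (-0.6667)·(-0.6667) + (1.3333)·(1.3333) + (0.3333)·(0.3333) + (1.3333)·(1.3333)) / 5 = 19.3333/5 = 3.8667
  s[A,B] = ((1.3333)·(2.1667) + (-3.6667)·(0.1667) + (-0.6667)·(0.1667) + (1.3333)·(0.1667) + (0.3333)·(-1.8333) + (1.3333)·(-0.8333)) / 5 = 0.6667/5 = 0.1333
  s[A,C] = ((1.3333)·(2.8333) + (-3.6667)·(-3.1667) + (-0.6667)·(-3.1667) + (1.3333)·(2.8333) + (0.3333)·(1.8333) + (1.3333)·(-1.1667)) / 5 = 20.3333/5 = 4.0667
  s[B,B] = ((2.1667)·(2.1667) + (0.1667)·(0.1667) + (0.1667)·(0.1667) + (0.1667)·(0.1667) + (-1.8333)·(-1.8333) + (-0.8333)·(-0.8333)) / 5 = 8.8333/5 = 1.7667
  s[B,C] = ((2.1667)·(2.8333) + (0.1667)·(-3.1667) + (0.1667)·(-3.1667) + (0.1667)·(2.8333) + (-1.8333)·(1.8333) + (-0.8333)·(-1.1667)) / 5 = 3.1667/5 = 0.6333
  s[C,C] = ((2.8333)·(2.8333) + (-3.1667)·(-3.1667) + (-3.1667)·(-3.1667) + (2.8333)·(2.8333) + (1.8333)·(1.8333) + (-1.1667)·(-1.1667)) / 5 = 40.8333/5 = 8.1667
  Sample standard deviations s_i = √(s[i,i]):
  s(A) = √(3.8667) = 1.9664
  s(B) = √(1.7667) = 1.3292
  s(C) = √(8.1667) = 2.8577

Step 3 — r_{ij} = s_{ij} / (s_i · s_j):
  r[A,A] = 1 (diagonal).
  r[A,B] = 0.1333 / (1.9664 · 1.3292) = 0.1333 / 2.6136 = 0.051
  r[A,C] = 4.0667 / (1.9664 · 2.8577) = 4.0667 / 5.6194 = 0.7237
  r[B,B] = 1 (diagonal).
  r[B,C] = 0.6333 / (1.3292 · 2.8577) = 0.6333 / 3.7984 = 0.1667
  r[C,C] = 1 (diagonal).

R is symmetric with unit diagonal. Assembling:

R = [[1, 0.051, 0.7237],
 [0.051, 1, 0.1667],
 [0.7237, 0.1667, 1]]


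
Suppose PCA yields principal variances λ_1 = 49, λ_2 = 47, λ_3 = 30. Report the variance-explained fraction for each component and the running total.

Step 1 — total variance = trace(Sigma) = Σ λ_i = 49 + 47 + 30 = 126.

Step 2 — fraction explained by component i = λ_i / Σ λ:
  PC1: 49/126 = 0.3889
  PC2: 47/126 = 0.373
  PC3: 30/126 = 0.2381

Step 3 — cumulative fraction after k components = (λ_1 + ... + λ_k) / Σ λ:
  k = 1: 49/126 = 0.3889
  k = 2: (49 + 47)/126 = 96/126 = 0.7619
  k = 3: (49 + 47 + 30)/126 = 126/126 = 1

Summary (fraction, with percent):

explained: PC1 0.3889 (38.89%), PC2 0.373 (37.3%), PC3 0.2381 (23.81%);  cumulative: 0.3889, 0.7619, 1


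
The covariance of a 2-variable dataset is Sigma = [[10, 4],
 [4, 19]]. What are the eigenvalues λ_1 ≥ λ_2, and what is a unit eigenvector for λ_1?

Step 1 — characteristic polynomial of 2×2 Sigma:
  det(Sigma - λI) = λ² - trace · λ + det = 0.
  trace = 10 + 19 = 29, det = 10·19 - (4)² = 174.
Step 2 — discriminant:
  Δ = trace² - 4·det = 841 - 696 = 145.
Step 3 — eigenvalues:
  λ = (trace ± √Δ)/2 = (29 ± 12.0416)/2,
  λ_1 = 20.5208,  λ_2 = 8.4792.

Step 4 — unit eigenvector for λ_1: solve (Sigma - λ_1 I)v = 0. First row:
  (10 - 20.5208)·v_x + (4)·v_y = 0, i.e. (-10.5208)·v_x + (4)·v_y = 0,
  so v ∝ (b, λ_1 - a) = (4, 10.5208) = u.
  ||u|| = √((4)² + (10.5208)²) = √(126.6872) ≈ 11.2555,
  v_1 = u/||u|| ≈ (0.3554, 0.9347) (||v_1|| = 1).

λ_1 = 20.5208,  λ_2 = 8.4792;  v_1 ≈ (0.3554, 0.9347)


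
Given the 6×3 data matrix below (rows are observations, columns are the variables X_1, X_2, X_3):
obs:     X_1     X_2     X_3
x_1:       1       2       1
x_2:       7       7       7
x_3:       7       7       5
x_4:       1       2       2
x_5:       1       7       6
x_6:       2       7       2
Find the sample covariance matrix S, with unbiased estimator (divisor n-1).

Step 1 — column means:
  mean(X_1) = (1 + 7 + 7 + 1 + 1 + 2) / 6 = 19/6 = 3.1667
  mean(X_2) = (2 + 7 + 7 + 2 + 7 + 7) / 6 = 32/6 = 5.3333
  mean(X_3) = (1 + 7 + 5 + 2 + 6 + 2) / 6 = 23/6 = 3.8333

Step 2 — sample covariance S[i,j] = (1/(n-1)) · Σ_k (x_{k,i} - mean_i) · (x_{k,j} - mean_j), with n-1 = 5.
  S[X_1,X_1] = ((-2.1667)·(-2.1667) + (3.8333)·(3.8333) + (3.8333)·(3.8333) + (-2.1667)·(-2.1667) + (-2.1667)·(-2.1667) + (-1.1667)·(-1.1667)) / 5 = 44.8333/5 = 8.9667
  S[X_1,X_2] = ((-2.1667)·(-3.3333) + (3.8333)·(1.6667) + (3.8333)·(1.6667) + (-2.1667)·(-3.3333) + (-2.1667)·(1.6667) + (-1.1667)·(1.6667)) / 5 = 21.6667/5 = 4.3333
  S[X_1,X_3] = ((-2.1667)·(-2.8333) + (3.8333)·(3.1667) + (3.8333)·(1.1667) + (-2.1667)·(-1.8333) + (-2.1667)·(2.1667) + (-1.1667)·(-1.8333)) / 5 = 24.1667/5 = 4.8333
  S[X_2,X_2] = ((-3.3333)·(-3.3333) + (1.6667)·(1.6667) + (1.6667)·(1.6667) + (-3.3333)·(-3.3333) + (1.6667)·(1.6667) + (1.6667)·(1.6667)) / 5 = 33.3333/5 = 6.6667
  S[X_2,X_3] = ((-3.3333)·(-2.8333) + (1.6667)·(3.1667) + (1.6667)·(1.1667) + (-3.3333)·(-1.8333) + (1.6667)·(2.1667) + (1.6667)·(-1.8333)) / 5 = 23.3333/5 = 4.6667
  S[X_3,X_3] = ((-2.8333)·(-2.8333) + (3.1667)·(3.1667) + (1.1667)·(1.1667) + (-1.8333)·(-1.8333) + (2.1667)·(2.1667) + (-1.8333)·(-1.8333)) / 5 = 30.8333/5 = 6.1667

S is symmetric (S[j,i] = S[i,j]). Assembling:

S = [[8.9667, 4.3333, 4.8333],
 [4.3333, 6.6667, 4.6667],
 [4.8333, 4.6667, 6.1667]]


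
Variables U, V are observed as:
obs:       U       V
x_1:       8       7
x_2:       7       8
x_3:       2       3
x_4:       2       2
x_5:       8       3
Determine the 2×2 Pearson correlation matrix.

Step 1 — column means:
  mean(U) = (8 + 7 + 2 + 2 + 8) / 5 = 27/5 = 5.4
  mean(V) = (7 + 8 + 3 + 2 + 3) / 5 = 23/5 = 4.6

Step 2 — sample variances and covariances s[i,j] = (1/(n-1)) · Σ_k (x_{k,i} - mean_i) · (x_{k,j} - mean_j), with n-1 = 4:
  s[U,U] = ((2.6)·(2.6) + (1.6)·(1.6) + (-3.4)·(-3.4) + (-3.4)·(-3.4) + (2.6)·(2.6)) / 4 = 39.2/4 = 9.8
  s[U,V] = ((2.6)·(2.4) + (1.6)·(3.4) + (-3.4)·(-1.6) + (-3.4)·(-2.6) + (2.6)·(-1.6)) / 4 = 21.8/4 = 5.45
  s[V,V] = ((2.4)·(2.4) + (3.4)·(3.4) + (-1.6)·(-1.6) + (-2.6)·(-2.6) + (-1.6)·(-1.6)) / 4 = 29.2/4 = 7.3
  Sample standard deviations s_i = √(s[i,i]):
  s(U) = √(9.8) = 3.1305
  s(V) = √(7.3) = 2.7019

Step 3 — r_{ij} = s_{ij} / (s_i · s_j):
  r[U,U] = 1 (diagonal).
  r[U,V] = 5.45 / (3.1305 · 2.7019) = 5.45 / 8.4581 = 0.6444
  r[V,V] = 1 (diagonal).

R is symmetric with unit diagonal. Assembling:

R = [[1, 0.6444],
 [0.6444, 1]]


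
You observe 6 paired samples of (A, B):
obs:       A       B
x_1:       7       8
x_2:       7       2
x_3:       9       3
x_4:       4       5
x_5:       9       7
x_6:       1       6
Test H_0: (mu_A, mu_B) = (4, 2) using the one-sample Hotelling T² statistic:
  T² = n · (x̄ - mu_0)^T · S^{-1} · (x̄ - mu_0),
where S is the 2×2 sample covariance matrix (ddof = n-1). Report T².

Step 1 — sample mean vector:
  mean(A) = (7 + 7 + 9 + 4 + 9 + 1) / 6 = 37/6 = 6.1667
  mean(B) = (8 + 2 + 3 + 5 + 7 + 6) / 6 = 31/6 = 5.1667
  x̄ = (6.1667, 5.1667),  deviation x̄ - mu_0 = (6.1667, 5.1667) - (4, 2) = (2.1667, 3.1667).

Step 2 — sample covariance matrix, S[i,j] = (1/(n-1)) · Σ_k (x_{k,i} - mean_i) · (x_{k,j} - mean_j), divisor n-1 = 5:
  S[A,A] = ((0.8333)·(0.8333) + (0.8333)·(0.8333) + (2.8333)·(2.8333) + (-2.1667)·(-2.1667) + (2.8333)·(2.8333) + (-5.1667)·(-5.1667)) / 5 = 48.8333/5 = 9.7667
  S[A,B] = ((0.8333)·(2.8333) + (0.8333)·(-3.1667) + (2.8333)·(-2.1667) + (-2.1667)·(-0.1667) + (2.8333)·(1.8333) + (-5.1667)·(0.8333)) / 5 = -5.1667/5 = -1.0333
  S[B,B] = ((2.8333)·(2.8333) + (-3.1667)·(-3.1667) + (-2.1667)·(-2.1667) + (-0.1667)·(-0.1667) + (1.8333)·(1.8333) + (0.8333)·(0.8333)) / 5 = 26.8333/5 = 5.3667
  S = [[9.7667, -1.0333],
 [-1.0333, 5.3667]].

Step 3 — invert S. det(S) = 9.7667·5.3667 - (-1.0333)² = 51.3467.
  S^{-1} = (1/det) · [[d, -b], [-b, a]] = [[0.1045, 0.0201],
 [0.0201, 0.1902]].

Step 4 — quadratic form (x̄ - mu_0)^T · S^{-1} · (x̄ - mu_0):
  S^{-1} · (x̄ - mu_0) = (0.2902, 0.6459),
  (x̄ - mu_0)^T · [...] = (2.1667)·(0.2902) + (3.1667)·(0.6459) = 2.6742.

Step 5 — scale by n: T² = 6 · 2.6742 = 16.0452.

T² ≈ 16.0452


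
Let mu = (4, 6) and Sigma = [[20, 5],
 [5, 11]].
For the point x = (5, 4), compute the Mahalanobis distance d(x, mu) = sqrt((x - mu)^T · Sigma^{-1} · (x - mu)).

Step 1 — centre the observation: (x - mu) = (1, -2).

Step 2 — invert Sigma. det(Sigma) = 20·11 - (5)² = 195.
  Sigma^{-1} = (1/det) · [[d, -b], [-b, a]] = [[0.0564, -0.0256],
 [-0.0256, 0.1026]].

Step 3 — form the quadratic (x - mu)^T · Sigma^{-1} · (x - mu):
  Sigma^{-1} · (x - mu) = (0.1077, -0.2308).
  (x - mu)^T · [Sigma^{-1} · (x - mu)] = (1)·(0.1077) + (-2)·(-0.2308) = 0.5692.

Step 4 — take square root: d = √(0.5692) ≈ 0.7545.

d(x, mu) = √(0.5692) ≈ 0.7545


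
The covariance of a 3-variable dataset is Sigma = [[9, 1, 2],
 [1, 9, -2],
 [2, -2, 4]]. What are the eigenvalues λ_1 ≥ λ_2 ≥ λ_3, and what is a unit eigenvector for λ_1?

Step 1 — characteristic polynomial p(λ) = det(λI - Sigma) = λ³ - tr·λ² + c_1·λ - det, where tr = trace, c_1 = sum of the principal 2×2 minors, det = det(Sigma):
  tr = 9 + 9 + 4 = 22,
  c_1 = (9·9 - (1)²) + (9·4 - (2)²) + (9·4 - (-2)²) = 80 + 32 + 32 = 144,
  det = 9·(9·4 - (-2)²) - (1)·((1)·4 - (-2)·(2)) + (2)·((1)·(-2) - 9·(2)) = 9·(32) - (1)·(8) + (2)·(-20) = 240.
  So p(λ) = λ³ - 22λ² + 144λ - 240.
Step 2 — look for an integer root (rational root theorem: any rational root is an integer divisor of 240). Testing λ = 10:
  p(10) = 1000 - 2200 + 1440 - 240 = 0  ✓
  Dividing out (λ - 10): p(λ) = (λ - 10)(λ² - 12λ + 24).
Step 3 — remaining eigenvalues from the quadratic λ² - 12λ + 24 = 0:
  Δ = 12² - 4·24 = 144 - 96 = 48,  λ = (12 ± √48)/2 = (12 ± 6.9282)/2 ≈ 9.4641 or 2.5359.
  Sorted: λ_1 = 10,  λ_2 = 9.4641,  λ_3 = 2.5359  (check: sum = 22 = tr ✓).

Step 4 — unit eigenvector for λ_1 = 10: v spans the null space of (Sigma - λ_1 I), whose rows are
  r_1 = (-1, 1, 2),  r_2 = (1, -1, -2),  r_3 = (2, -2, -6).
  v is orthogonal to every row, so take v ∝ r_1 × r_3 = ((1)·(-6) - (2)·(-2), (2)·(2) - (-1)·(-6), (-1)·(-2) - (1)·(2)) = (-2, -2, 0).
  Rescale (divide by 2; multiply by -1 so the first nonzero entry is positive): u = (1, 1, 0).
  ||u|| = √((1)² + (1)² + (0)²) = √(2) ≈ 1.4142,  v_1 = u/||u|| ≈ (0.7071, 0.7071, 0) (||v_1|| = 1).

λ_1 = 10,  λ_2 = 9.4641,  λ_3 = 2.5359;  v_1 ≈ (0.7071, 0.7071, 0)


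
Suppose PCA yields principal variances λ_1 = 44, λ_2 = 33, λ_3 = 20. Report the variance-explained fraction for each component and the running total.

Step 1 — total variance = trace(Sigma) = Σ λ_i = 44 + 33 + 20 = 97.

Step 2 — fraction explained by component i = λ_i / Σ λ:
  PC1: 44/97 = 0.4536
  PC2: 33/97 = 0.3402
  PC3: 20/97 = 0.2062

Step 3 — cumulative fraction after k components = (λ_1 + ... + λ_k) / Σ λ:
  k = 1: 44/97 = 0.4536
  k = 2: (44 + 33)/97 = 77/97 = 0.7938
  k = 3: (44 + 33 + 20)/97 = 97/97 = 1

Summary (fraction, with percent):

explained: PC1 0.4536 (45.36%), PC2 0.3402 (34.02%), PC3 0.2062 (20.62%);  cumulative: 0.4536, 0.7938, 1


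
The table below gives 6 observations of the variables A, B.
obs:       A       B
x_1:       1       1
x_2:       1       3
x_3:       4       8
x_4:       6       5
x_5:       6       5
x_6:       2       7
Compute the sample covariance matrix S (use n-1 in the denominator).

Step 1 — column means:
  mean(A) = (1 + 1 + 4 + 6 + 6 + 2) / 6 = 20/6 = 3.3333
  mean(B) = (1 + 3 + 8 + 5 + 5 + 7) / 6 = 29/6 = 4.8333

Step 2 — sample covariance S[i,j] = (1/(n-1)) · Σ_k (x_{k,i} - mean_i) · (x_{k,j} - mean_j), with n-1 = 5.
  S[A,A] = ((-2.3333)·(-2.3333) + (-2.3333)·(-2.3333) + (0.6667)·(0.6667) + (2.6667)·(2.6667) + (2.6667)·(2.6667) + (-1.3333)·(-1.3333)) / 5 = 27.3333/5 = 5.4667
  S[A,B] = ((-2.3333)·(-3.8333) + (-2.3333)·(-1.8333) + (0.6667)·(3.1667) + (2.6667)·(0.1667) + (2.6667)·(0.1667) + (-1.3333)·(2.1667)) / 5 = 13.3333/5 = 2.6667
  S[B,B] = ((-3.8333)·(-3.8333) + (-1.8333)·(-1.8333) + (3.1667)·(3.1667) + (0.1667)·(0.1667) + (0.1667)·(0.1667) + (2.1667)·(2.1667)) / 5 = 32.8333/5 = 6.5667

S is symmetric (S[j,i] = S[i,j]). Assembling:

S = [[5.4667, 2.6667],
 [2.6667, 6.5667]]


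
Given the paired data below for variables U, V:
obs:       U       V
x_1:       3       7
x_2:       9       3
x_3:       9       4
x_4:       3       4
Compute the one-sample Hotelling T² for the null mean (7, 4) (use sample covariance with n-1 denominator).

Step 1 — sample mean vector:
  mean(U) = (3 + 9 + 9 + 3) / 4 = 24/4 = 6
  mean(V) = (7 + 3 + 4 + 4) / 4 = 18/4 = 4.5
  x̄ = (6, 4.5),  deviation x̄ - mu_0 = (6, 4.5) - (7, 4) = (-1, 0.5).

Step 2 — sample covariance matrix, S[i,j] = (1/(n-1)) · Σ_k (x_{k,i} - mean_i) · (x_{k,j} - mean_j), divisor n-1 = 3:
  S[U,U] = ((-3)·(-3) + (3)·(3) + (3)·(3) + (-3)·(-3)) / 3 = 36/3 = 12
  S[U,V] = ((-3)·(2.5) + (3)·(-1.5) + (3)·(-0.5) + (-3)·(-0.5)) / 3 = -12/3 = -4
  S[V,V] = ((2.5)·(2.5) + (-1.5)·(-1.5) + (-0.5)·(-0.5) + (-0.5)·(-0.5)) / 3 = 9/3 = 3
  S = [[12, -4],
 [-4, 3]].

Step 3 — invert S. det(S) = 12·3 - (-4)² = 20.
  S^{-1} = (1/det) · [[d, -b], [-b, a]] = [[0.15, 0.2],
 [0.2, 0.6]].

Step 4 — quadratic form (x̄ - mu_0)^T · S^{-1} · (x̄ - mu_0):
  S^{-1} · (x̄ - mu_0) = (-0.05, 0.1),
  (x̄ - mu_0)^T · [...] = (-1)·(-0.05) + (0.5)·(0.1) = 0.1.

Step 5 — scale by n: T² = 4 · 0.1 = 0.4.

T² ≈ 0.4


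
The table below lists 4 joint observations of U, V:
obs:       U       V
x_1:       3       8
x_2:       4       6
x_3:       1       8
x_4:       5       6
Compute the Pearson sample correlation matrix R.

Step 1 — column means:
  mean(U) = (3 + 4 + 1 + 5) / 4 = 13/4 = 3.25
  mean(V) = (8 + 6 + 8 + 6) / 4 = 28/4 = 7

Step 2 — sample variances and covariances s[i,j] = (1/(n-1)) · Σ_k (x_{k,i} - mean_i) · (x_{k,j} - mean_j), with n-1 = 3:
  s[U,U] = ((-0.25)·(-0.25) + (0.75)·(0.75) + (-2.25)·(-2.25) + (1.75)·(1.75)) / 3 = 8.75/3 = 2.9167
  s[U,V] = ((-0.25)·(1) + (0.75)·(-1) + (-2.25)·(1) + (1.75)·(-1)) / 3 = -5/3 = -1.6667
  s[V,V] = ((1)·(1) + (-1)·(-1) + (1)·(1) + (-1)·(-1)) / 3 = 4/3 = 1.3333
  Sample standard deviations s_i = √(s[i,i]):
  s(U) = √(2.9167) = 1.7078
  s(V) = √(1.3333) = 1.1547

Step 3 — r_{ij} = s_{ij} / (s_i · s_j):
  r[U,U] = 1 (diagonal).
  r[U,V] = -1.6667 / (1.7078 · 1.1547) = -1.6667 / 1.972 = -0.8452
  r[V,V] = 1 (diagonal).

R is symmetric with unit diagonal. Assembling:

R = [[1, -0.8452],
 [-0.8452, 1]]
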